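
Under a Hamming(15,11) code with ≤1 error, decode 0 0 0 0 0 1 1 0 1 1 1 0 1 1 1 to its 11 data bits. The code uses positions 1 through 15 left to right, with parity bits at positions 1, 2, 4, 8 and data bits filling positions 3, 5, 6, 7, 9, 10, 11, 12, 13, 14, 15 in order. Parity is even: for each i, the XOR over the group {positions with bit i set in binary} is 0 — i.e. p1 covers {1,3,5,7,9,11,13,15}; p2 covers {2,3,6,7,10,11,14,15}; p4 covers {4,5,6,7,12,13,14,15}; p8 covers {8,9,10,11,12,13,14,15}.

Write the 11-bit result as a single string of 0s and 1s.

s1 (pos 1,3,5,7,9,11,13,15): 0⊕0⊕0⊕1⊕1⊕1⊕1⊕1 = 1
s2 (pos 2,3,6,7,10,11,14,15): 0⊕0⊕1⊕1⊕1⊕1⊕1⊕1 = 0
s4 (pos 4,5,6,7,12,13,14,15): 0⊕0⊕1⊕1⊕0⊕1⊕1⊕1 = 1
s8 (pos 8,9,10,11,12,13,14,15): 0⊕1⊕1⊕1⊕0⊕1⊕1⊕1 = 0
Syndrome s8…s1 = 0101 → error at position 5.
Flip position 5: 000001101110111 → 000011101110111
Read data bits from positions 3,5,6,7,9,10,11,12,13,14,15: 01111110111

01111110111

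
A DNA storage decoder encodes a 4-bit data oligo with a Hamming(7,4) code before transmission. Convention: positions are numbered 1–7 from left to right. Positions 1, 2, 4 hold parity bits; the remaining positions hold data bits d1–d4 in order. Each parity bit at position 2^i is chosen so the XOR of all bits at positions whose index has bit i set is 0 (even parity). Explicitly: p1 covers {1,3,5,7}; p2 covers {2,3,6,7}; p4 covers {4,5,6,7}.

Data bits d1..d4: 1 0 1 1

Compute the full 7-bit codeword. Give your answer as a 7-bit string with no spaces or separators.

Place data at non-parity positions: p1 p2 1 p4 0 1 1
p1 (pos 1,3,5,7): XOR of data positions = 1⊕0⊕1 = 0
p2 (pos 2,3,6,7): XOR of data positions = 1⊕1⊕1 = 1
p4 (pos 4,5,6,7): XOR of data positions = 0⊕1⊕1 = 0
Codeword: 0110011

0110011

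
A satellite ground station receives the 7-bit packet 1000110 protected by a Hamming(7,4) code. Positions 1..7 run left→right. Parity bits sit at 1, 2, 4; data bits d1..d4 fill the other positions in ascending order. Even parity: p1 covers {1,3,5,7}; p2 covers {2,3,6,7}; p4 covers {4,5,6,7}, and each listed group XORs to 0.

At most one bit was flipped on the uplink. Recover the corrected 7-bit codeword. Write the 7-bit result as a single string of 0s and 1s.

s1 (pos 1,3,5,7): 1⊕0⊕1⊕0 = 0
s2 (pos 2,3,6,7): 0⊕0⊕1⊕0 = 1
s4 (pos 4,5,6,7): 0⊕1⊕1⊕0 = 0
Syndrome s4…s1 = 010 → error at position 2.
Flip position 2: 1000110 → 1100110

1100110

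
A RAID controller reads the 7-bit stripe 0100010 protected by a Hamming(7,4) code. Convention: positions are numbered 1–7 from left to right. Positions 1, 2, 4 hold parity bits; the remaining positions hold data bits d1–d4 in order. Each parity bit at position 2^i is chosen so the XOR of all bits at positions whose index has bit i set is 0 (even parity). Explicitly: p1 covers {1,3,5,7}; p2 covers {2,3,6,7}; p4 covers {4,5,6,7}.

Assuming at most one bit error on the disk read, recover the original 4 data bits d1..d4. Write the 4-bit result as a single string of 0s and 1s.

s1 (pos 1,3,5,7): 0⊕0⊕0⊕0 = 0
s2 (pos 2,3,6,7): 1⊕0⊕1⊕0 = 0
s4 (pos 4,5,6,7): 0⊕0⊕1⊕0 = 1
Syndrome s4…s1 = 100 → error at position 4.
Flip position 4: 0100010 → 0101010
Read data bits from positions 3,5,6,7: 0010

0010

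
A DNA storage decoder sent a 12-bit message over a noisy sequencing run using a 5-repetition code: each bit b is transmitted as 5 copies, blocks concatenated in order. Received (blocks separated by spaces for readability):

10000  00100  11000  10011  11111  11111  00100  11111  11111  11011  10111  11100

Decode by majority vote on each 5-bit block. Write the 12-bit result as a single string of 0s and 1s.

Block 1 (10000): 1 one → 0
Block 2 (00100): 1 one → 0
Block 3 (11000): 2 ones → 0
Block 4 (10011): 3 ones → 1
Block 5 (11111): 5 ones → 1
Block 6 (11111): 5 ones → 1
Block 7 (00100): 1 one → 0
Block 8 (11111): 5 ones → 1
Block 9 (11111): 5 ones → 1
Block 10 (11011): 4 ones → 1
Block 11 (10111): 4 ones → 1
Block 12 (11100): 3 ones → 1

000111011111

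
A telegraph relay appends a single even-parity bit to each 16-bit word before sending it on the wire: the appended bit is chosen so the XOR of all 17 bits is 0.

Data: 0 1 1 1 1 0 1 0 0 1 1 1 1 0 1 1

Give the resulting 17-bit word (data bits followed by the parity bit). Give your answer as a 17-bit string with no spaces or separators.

XOR of the 16 data bits: 0⊕1⊕1⊕1⊕1⊕0⊕1⊕0⊕0⊕1⊕1⊕1⊕1⊕0⊕1⊕1 = 1
Parity bit = 1 (so all 17 bits XOR to 0).

01111010011110111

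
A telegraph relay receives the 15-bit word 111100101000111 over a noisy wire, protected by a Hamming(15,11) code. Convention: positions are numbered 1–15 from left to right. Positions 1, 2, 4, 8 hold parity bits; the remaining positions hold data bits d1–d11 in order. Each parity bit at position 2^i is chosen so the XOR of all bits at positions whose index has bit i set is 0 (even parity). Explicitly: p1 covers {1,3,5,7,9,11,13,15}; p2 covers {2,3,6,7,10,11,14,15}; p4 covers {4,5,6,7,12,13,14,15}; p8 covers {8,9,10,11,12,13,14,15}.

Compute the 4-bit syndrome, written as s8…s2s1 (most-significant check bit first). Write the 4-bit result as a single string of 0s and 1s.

s1 (pos 1,3,5,7,9,11,13,15): 1⊕1⊕0⊕1⊕1⊕0⊕1⊕1 = 0
s2 (pos 2,3,6,7,10,11,14,15): 1⊕1⊕0⊕1⊕0⊕0⊕1⊕1 = 1
s4 (pos 4,5,6,7,12,13,14,15): 1⊕0⊕0⊕1⊕0⊕1⊕1⊕1 = 1
s8 (pos 8,9,10,11,12,13,14,15): 0⊕1⊕0⊕0⊕0⊕1⊕1⊕1 = 0
Syndrome s8…s1 = 0110 → error at position 6.

0110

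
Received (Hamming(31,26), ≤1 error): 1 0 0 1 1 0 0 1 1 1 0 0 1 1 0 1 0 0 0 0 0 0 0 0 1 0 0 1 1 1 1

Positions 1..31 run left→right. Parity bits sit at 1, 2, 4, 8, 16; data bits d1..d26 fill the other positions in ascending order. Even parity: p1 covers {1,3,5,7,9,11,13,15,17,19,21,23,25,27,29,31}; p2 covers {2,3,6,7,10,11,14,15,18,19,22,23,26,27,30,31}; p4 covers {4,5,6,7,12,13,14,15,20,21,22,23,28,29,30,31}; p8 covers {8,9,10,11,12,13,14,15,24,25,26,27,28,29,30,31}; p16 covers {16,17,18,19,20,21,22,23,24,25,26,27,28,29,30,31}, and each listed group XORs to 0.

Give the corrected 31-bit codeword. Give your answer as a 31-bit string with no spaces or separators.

0001100111001101000000001001111

s1 (pos 1,3,5,7,9,11,13,15,17,19,21,23,25,27,29,31): 1⊕0⊕1⊕0⊕1⊕0⊕1⊕0⊕0⊕0⊕0⊕0⊕1⊕0⊕1⊕1 = 1
s2 (pos 2,3,6,7,10,11,14,15,18,19,22,23,26,27,30,31): 0⊕0⊕0⊕0⊕1⊕0⊕1⊕0⊕0⊕0⊕0⊕0⊕0⊕0⊕1⊕1 = 0
s4 (pos 4,5,6,7,12,13,14,15,20,21,22,23,28,29,30,31): 1⊕1⊕0⊕0⊕0⊕1⊕1⊕0⊕0⊕0⊕0⊕0⊕1⊕1⊕1⊕1 = 0
s8 (pos 8,9,10,11,12,13,14,15,24,25,26,27,28,29,30,31): 1⊕1⊕1⊕0⊕0⊕1⊕1⊕0⊕0⊕1⊕0⊕0⊕1⊕1⊕1⊕1 = 0
s16 (pos 16,17,18,19,20,21,22,23,24,25,26,27,28,29,30,31): 1⊕0⊕0⊕0⊕0⊕0⊕0⊕0⊕0⊕1⊕0⊕0⊕1⊕1⊕1⊕1 = 0
Syndrome s16…s1 = 00001 → error at position 1.
Flip position 1: 1001100111001101000000001001111 → 0001100111001101000000001001111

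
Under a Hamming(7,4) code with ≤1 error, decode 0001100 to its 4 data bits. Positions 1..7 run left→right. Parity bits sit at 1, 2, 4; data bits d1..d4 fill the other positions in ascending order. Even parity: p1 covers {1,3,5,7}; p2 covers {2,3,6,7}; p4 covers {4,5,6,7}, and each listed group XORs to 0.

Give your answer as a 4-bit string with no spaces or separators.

s1 (pos 1,3,5,7): 0⊕0⊕1⊕0 = 1
s2 (pos 2,3,6,7): 0⊕0⊕0⊕0 = 0
s4 (pos 4,5,6,7): 1⊕1⊕0⊕0 = 0
Syndrome s4…s1 = 001 → error at position 1.
Flip position 1: 0001100 → 1001100
Read data bits from positions 3,5,6,7: 0100

0100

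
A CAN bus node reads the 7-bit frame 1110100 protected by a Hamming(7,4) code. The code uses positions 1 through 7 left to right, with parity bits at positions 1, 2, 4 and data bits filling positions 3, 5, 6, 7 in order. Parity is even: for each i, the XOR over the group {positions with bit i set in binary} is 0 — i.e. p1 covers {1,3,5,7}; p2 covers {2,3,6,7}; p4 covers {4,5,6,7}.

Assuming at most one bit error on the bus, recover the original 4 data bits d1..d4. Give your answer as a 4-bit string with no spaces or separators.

1000

s1 (pos 1,3,5,7): 1⊕1⊕1⊕0 = 1
s2 (pos 2,3,6,7): 1⊕1⊕0⊕0 = 0
s4 (pos 4,5,6,7): 0⊕1⊕0⊕0 = 1
Syndrome s4…s1 = 101 → error at position 5.
Flip position 5: 1110100 → 1110000
Read data bits from positions 3,5,6,7: 1000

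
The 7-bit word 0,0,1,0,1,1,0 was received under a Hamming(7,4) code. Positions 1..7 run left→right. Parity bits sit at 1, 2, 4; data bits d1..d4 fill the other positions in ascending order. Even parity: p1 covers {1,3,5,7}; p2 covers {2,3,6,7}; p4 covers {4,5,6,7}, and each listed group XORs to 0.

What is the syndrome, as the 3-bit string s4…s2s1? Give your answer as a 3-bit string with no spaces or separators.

000

s1 (pos 1,3,5,7): 0⊕1⊕1⊕0 = 0
s2 (pos 2,3,6,7): 0⊕1⊕1⊕0 = 0
s4 (pos 4,5,6,7): 0⊕1⊕1⊕0 = 0
Syndrome s4…s1 = 000 → no error.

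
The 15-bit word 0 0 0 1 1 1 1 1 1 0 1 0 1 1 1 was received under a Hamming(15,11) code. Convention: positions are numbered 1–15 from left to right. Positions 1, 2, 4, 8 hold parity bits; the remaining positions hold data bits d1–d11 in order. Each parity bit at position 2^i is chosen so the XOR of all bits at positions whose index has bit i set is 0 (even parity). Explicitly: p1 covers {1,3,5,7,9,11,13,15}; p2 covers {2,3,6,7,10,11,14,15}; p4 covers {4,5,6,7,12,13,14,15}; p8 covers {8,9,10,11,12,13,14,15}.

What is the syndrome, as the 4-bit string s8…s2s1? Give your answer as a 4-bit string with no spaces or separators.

s1 (pos 1,3,5,7,9,11,13,15): 0⊕0⊕1⊕1⊕1⊕1⊕1⊕1 = 0
s2 (pos 2,3,6,7,10,11,14,15): 0⊕0⊕1⊕1⊕0⊕1⊕1⊕1 = 1
s4 (pos 4,5,6,7,12,13,14,15): 1⊕1⊕1⊕1⊕0⊕1⊕1⊕1 = 1
s8 (pos 8,9,10,11,12,13,14,15): 1⊕1⊕0⊕1⊕0⊕1⊕1⊕1 = 0
Syndrome s8…s1 = 0110 → error at position 6.

0110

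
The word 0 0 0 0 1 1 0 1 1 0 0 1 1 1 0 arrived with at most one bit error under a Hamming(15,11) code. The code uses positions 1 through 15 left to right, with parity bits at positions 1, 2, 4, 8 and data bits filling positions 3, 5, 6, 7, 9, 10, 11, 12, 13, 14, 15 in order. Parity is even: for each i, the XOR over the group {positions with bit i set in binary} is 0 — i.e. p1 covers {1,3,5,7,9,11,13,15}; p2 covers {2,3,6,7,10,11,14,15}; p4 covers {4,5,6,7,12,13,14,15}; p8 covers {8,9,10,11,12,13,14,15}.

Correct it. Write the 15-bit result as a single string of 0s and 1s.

s1 (pos 1,3,5,7,9,11,13,15): 0⊕0⊕1⊕0⊕1⊕0⊕1⊕0 = 1
s2 (pos 2,3,6,7,10,11,14,15): 0⊕0⊕1⊕0⊕0⊕0⊕1⊕0 = 0
s4 (pos 4,5,6,7,12,13,14,15): 0⊕1⊕1⊕0⊕1⊕1⊕1⊕0 = 1
s8 (pos 8,9,10,11,12,13,14,15): 1⊕1⊕0⊕0⊕1⊕1⊕1⊕0 = 1
Syndrome s8…s1 = 1101 → error at position 13.
Flip position 13: 000011011001110 → 000011011001010

000011011001010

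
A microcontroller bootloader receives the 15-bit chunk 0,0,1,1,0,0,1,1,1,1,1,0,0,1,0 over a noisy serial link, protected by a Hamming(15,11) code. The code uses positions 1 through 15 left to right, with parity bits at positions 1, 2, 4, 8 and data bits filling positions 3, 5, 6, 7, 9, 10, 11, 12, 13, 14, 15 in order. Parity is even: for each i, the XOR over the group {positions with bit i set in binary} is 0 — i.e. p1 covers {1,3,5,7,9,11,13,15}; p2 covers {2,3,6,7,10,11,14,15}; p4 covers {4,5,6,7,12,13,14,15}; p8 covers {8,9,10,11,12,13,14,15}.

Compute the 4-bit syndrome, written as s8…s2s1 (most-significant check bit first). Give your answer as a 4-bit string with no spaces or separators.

1110

s1 (pos 1,3,5,7,9,11,13,15): 0⊕1⊕0⊕1⊕1⊕1⊕0⊕0 = 0
s2 (pos 2,3,6,7,10,11,14,15): 0⊕1⊕0⊕1⊕1⊕1⊕1⊕0 = 1
s4 (pos 4,5,6,7,12,13,14,15): 1⊕0⊕0⊕1⊕0⊕0⊕1⊕0 = 1
s8 (pos 8,9,10,11,12,13,14,15): 1⊕1⊕1⊕1⊕0⊕0⊕1⊕0 = 1
Syndrome s8…s1 = 1110 → error at position 14.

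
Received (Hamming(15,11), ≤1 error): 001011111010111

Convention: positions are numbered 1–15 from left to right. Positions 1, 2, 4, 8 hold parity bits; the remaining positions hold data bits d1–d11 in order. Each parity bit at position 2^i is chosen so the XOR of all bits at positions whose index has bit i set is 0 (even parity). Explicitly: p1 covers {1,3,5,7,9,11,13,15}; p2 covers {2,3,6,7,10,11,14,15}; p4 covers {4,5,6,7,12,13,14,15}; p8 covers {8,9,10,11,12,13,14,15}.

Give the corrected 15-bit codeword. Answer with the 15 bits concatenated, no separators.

s1 (pos 1,3,5,7,9,11,13,15): 0⊕1⊕1⊕1⊕1⊕1⊕1⊕1 = 1
s2 (pos 2,3,6,7,10,11,14,15): 0⊕1⊕1⊕1⊕0⊕1⊕1⊕1 = 0
s4 (pos 4,5,6,7,12,13,14,15): 0⊕1⊕1⊕1⊕0⊕1⊕1⊕1 = 0
s8 (pos 8,9,10,11,12,13,14,15): 1⊕1⊕0⊕1⊕0⊕1⊕1⊕1 = 0
Syndrome s8…s1 = 0001 → error at position 1.
Flip position 1: 001011111010111 → 101011111010111

101011111010111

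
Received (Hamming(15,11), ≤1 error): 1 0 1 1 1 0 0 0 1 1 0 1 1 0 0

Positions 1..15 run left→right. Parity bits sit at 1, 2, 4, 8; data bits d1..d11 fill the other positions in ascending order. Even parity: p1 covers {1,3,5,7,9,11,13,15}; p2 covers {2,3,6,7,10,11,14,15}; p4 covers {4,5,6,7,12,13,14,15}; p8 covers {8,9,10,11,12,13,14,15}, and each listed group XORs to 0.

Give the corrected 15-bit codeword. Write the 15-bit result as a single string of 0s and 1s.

001110001101100

s1 (pos 1,3,5,7,9,11,13,15): 1⊕1⊕1⊕0⊕1⊕0⊕1⊕0 = 1
s2 (pos 2,3,6,7,10,11,14,15): 0⊕1⊕0⊕0⊕1⊕0⊕0⊕0 = 0
s4 (pos 4,5,6,7,12,13,14,15): 1⊕1⊕0⊕0⊕1⊕1⊕0⊕0 = 0
s8 (pos 8,9,10,11,12,13,14,15): 0⊕1⊕1⊕0⊕1⊕1⊕0⊕0 = 0
Syndrome s8…s1 = 0001 → error at position 1.
Flip position 1: 101110001101100 → 001110001101100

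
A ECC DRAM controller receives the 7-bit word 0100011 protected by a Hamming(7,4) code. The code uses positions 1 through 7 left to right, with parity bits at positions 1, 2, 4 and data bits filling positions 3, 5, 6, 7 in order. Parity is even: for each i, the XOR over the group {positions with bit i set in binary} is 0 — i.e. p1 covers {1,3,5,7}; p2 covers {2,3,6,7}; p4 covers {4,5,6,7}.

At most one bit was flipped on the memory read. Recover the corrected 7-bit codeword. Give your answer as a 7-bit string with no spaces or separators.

s1 (pos 1,3,5,7): 0⊕0⊕0⊕1 = 1
s2 (pos 2,3,6,7): 1⊕0⊕1⊕1 = 1
s4 (pos 4,5,6,7): 0⊕0⊕1⊕1 = 0
Syndrome s4…s1 = 011 → error at position 3.
Flip position 3: 0100011 → 0110011

0110011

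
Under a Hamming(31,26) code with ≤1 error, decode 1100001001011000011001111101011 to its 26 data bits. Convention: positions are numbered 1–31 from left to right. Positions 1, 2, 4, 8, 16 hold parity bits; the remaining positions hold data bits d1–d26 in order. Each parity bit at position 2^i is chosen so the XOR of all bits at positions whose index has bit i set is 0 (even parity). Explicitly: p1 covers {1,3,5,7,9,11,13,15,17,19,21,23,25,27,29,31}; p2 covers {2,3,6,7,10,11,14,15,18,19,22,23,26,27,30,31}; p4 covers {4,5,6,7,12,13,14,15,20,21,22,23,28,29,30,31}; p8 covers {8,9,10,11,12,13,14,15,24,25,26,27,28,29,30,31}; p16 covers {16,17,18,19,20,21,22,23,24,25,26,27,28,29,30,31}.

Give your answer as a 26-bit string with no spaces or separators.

s1 (pos 1,3,5,7,9,11,13,15,17,19,21,23,25,27,29,31): 1⊕0⊕0⊕1⊕0⊕0⊕1⊕0⊕0⊕1⊕0⊕1⊕1⊕0⊕0⊕1 = 1
s2 (pos 2,3,6,7,10,11,14,15,18,19,22,23,26,27,30,31): 1⊕0⊕0⊕1⊕1⊕0⊕0⊕0⊕1⊕1⊕1⊕1⊕1⊕0⊕1⊕1 = 0
s4 (pos 4,5,6,7,12,13,14,15,20,21,22,23,28,29,30,31): 0⊕0⊕0⊕1⊕1⊕1⊕0⊕0⊕0⊕0⊕1⊕1⊕1⊕0⊕1⊕1 = 0
s8 (pos 8,9,10,11,12,13,14,15,24,25,26,27,28,29,30,31): 0⊕0⊕1⊕0⊕1⊕1⊕0⊕0⊕1⊕1⊕1⊕0⊕1⊕0⊕1⊕1 = 1
s16 (pos 16,17,18,19,20,21,22,23,24,25,26,27,28,29,30,31): 0⊕0⊕1⊕1⊕0⊕0⊕1⊕1⊕1⊕1⊕1⊕0⊕1⊕0⊕1⊕1 = 0
Syndrome s16…s1 = 01001 → error at position 9.
Flip position 9: 1100001001011000011001111101011 → 1100001011011000011001111101011
Read data bits from positions 3,5,6,7,9,10,11,12,13,14,15,17,18,19,20,21,22,23,24,25,26,27,28,29,30,31: 00011101100011001111101011

00011101100011001111101011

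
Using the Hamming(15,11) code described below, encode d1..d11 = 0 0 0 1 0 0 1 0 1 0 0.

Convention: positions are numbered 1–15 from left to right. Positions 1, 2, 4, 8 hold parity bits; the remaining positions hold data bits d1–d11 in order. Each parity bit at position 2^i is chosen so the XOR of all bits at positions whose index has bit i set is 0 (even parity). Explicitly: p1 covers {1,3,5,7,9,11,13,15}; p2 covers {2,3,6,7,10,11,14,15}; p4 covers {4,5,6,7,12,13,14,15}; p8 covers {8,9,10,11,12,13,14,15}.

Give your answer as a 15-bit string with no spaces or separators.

100000100010100

Place data at non-parity positions: p1 p2 0 p4 0 0 1 p8 0 0 1 0 1 0 0
p1 (pos 1,3,5,7,9,11,13,15): XOR of data positions = 0⊕0⊕1⊕0⊕1⊕1⊕0 = 1
p2 (pos 2,3,6,7,10,11,14,15): XOR of data positions = 0⊕0⊕1⊕0⊕1⊕0⊕0 = 0
p4 (pos 4,5,6,7,12,13,14,15): XOR of data positions = 0⊕0⊕1⊕0⊕1⊕0⊕0 = 0
p8 (pos 8,9,10,11,12,13,14,15): XOR of data positions = 0⊕0⊕1⊕0⊕1⊕0⊕0 = 0
Codeword: 100000100010100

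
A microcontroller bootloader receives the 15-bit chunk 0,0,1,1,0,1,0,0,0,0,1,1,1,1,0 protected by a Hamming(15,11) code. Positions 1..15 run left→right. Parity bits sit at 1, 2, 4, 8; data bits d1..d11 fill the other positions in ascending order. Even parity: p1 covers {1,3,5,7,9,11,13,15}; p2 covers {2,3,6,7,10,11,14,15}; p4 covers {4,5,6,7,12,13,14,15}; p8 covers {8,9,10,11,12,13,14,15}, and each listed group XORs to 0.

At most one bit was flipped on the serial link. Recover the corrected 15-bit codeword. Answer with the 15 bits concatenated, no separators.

s1 (pos 1,3,5,7,9,11,13,15): 0⊕1⊕0⊕0⊕0⊕1⊕1⊕0 = 1
s2 (pos 2,3,6,7,10,11,14,15): 0⊕1⊕1⊕0⊕0⊕1⊕1⊕0 = 0
s4 (pos 4,5,6,7,12,13,14,15): 1⊕0⊕1⊕0⊕1⊕1⊕1⊕0 = 1
s8 (pos 8,9,10,11,12,13,14,15): 0⊕0⊕0⊕1⊕1⊕1⊕1⊕0 = 0
Syndrome s8…s1 = 0101 → error at position 5.
Flip position 5: 001101000011110 → 001111000011110

001111000011110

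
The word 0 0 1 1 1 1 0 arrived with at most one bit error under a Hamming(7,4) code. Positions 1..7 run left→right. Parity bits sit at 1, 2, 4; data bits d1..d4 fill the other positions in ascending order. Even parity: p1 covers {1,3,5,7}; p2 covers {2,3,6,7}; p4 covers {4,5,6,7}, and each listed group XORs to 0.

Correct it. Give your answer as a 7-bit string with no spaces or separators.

s1 (pos 1,3,5,7): 0⊕1⊕1⊕0 = 0
s2 (pos 2,3,6,7): 0⊕1⊕1⊕0 = 0
s4 (pos 4,5,6,7): 1⊕1⊕1⊕0 = 1
Syndrome s4…s1 = 100 → error at position 4.
Flip position 4: 0011110 → 0010110

0010110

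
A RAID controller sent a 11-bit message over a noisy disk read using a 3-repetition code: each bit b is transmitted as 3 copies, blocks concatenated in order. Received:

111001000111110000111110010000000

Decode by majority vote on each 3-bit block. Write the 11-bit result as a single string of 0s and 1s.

Block 1 (111): 3 ones → 1
Block 2 (001): 1 one → 0
Block 3 (000): 0 ones → 0
Block 4 (111): 3 ones → 1
Block 5 (110): 2 ones → 1
Block 6 (000): 0 ones → 0
Block 7 (111): 3 ones → 1
Block 8 (110): 2 ones → 1
Block 9 (010): 1 one → 0
Block 10 (000): 0 ones → 0
Block 11 (000): 0 ones → 0

10011011000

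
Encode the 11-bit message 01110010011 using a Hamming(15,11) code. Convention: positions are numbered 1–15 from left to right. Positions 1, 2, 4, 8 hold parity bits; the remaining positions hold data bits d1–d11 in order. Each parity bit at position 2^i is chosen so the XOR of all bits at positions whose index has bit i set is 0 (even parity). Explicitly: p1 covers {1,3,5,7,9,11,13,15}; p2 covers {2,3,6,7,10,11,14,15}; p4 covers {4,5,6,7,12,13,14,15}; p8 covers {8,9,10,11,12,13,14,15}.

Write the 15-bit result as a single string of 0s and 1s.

Place data at non-parity positions: p1 p2 0 p4 1 1 1 p8 0 0 1 0 0 1 1
p1 (pos 1,3,5,7,9,11,13,15): XOR of data positions = 0⊕1⊕1⊕0⊕1⊕0⊕1 = 0
p2 (pos 2,3,6,7,10,11,14,15): XOR of data positions = 0⊕1⊕1⊕0⊕1⊕1⊕1 = 1
p4 (pos 4,5,6,7,12,13,14,15): XOR of data positions = 1⊕1⊕1⊕0⊕0⊕1⊕1 = 1
p8 (pos 8,9,10,11,12,13,14,15): XOR of data positions = 0⊕0⊕1⊕0⊕0⊕1⊕1 = 1
Codeword: 010111110010011

010111110010011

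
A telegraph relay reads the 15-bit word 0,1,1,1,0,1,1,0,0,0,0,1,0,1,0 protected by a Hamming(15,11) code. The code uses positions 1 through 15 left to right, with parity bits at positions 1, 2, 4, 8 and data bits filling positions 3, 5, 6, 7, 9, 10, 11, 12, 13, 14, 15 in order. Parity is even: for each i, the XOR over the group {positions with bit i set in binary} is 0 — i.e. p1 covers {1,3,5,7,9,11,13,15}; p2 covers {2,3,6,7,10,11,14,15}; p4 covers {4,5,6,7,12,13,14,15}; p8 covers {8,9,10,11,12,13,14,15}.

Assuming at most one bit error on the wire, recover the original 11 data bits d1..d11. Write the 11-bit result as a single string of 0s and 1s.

s1 (pos 1,3,5,7,9,11,13,15): 0⊕1⊕0⊕1⊕0⊕0⊕0⊕0 = 0
s2 (pos 2,3,6,7,10,11,14,15): 1⊕1⊕1⊕1⊕0⊕0⊕1⊕0 = 1
s4 (pos 4,5,6,7,12,13,14,15): 1⊕0⊕1⊕1⊕1⊕0⊕1⊕0 = 1
s8 (pos 8,9,10,11,12,13,14,15): 0⊕0⊕0⊕0⊕1⊕0⊕1⊕0 = 0
Syndrome s8…s1 = 0110 → error at position 6.
Flip position 6: 011101100001010 → 011100100001010
Read data bits from positions 3,5,6,7,9,10,11,12,13,14,15: 10010001010

10010001010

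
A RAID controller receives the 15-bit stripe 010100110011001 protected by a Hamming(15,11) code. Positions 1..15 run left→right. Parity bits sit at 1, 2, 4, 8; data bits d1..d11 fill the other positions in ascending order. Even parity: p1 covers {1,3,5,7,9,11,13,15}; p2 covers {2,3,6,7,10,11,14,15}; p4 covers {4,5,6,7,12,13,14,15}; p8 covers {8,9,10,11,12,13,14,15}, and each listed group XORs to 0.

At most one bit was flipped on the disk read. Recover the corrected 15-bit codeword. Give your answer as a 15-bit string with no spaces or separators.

110100110011001

s1 (pos 1,3,5,7,9,11,13,15): 0⊕0⊕0⊕1⊕0⊕1⊕0⊕1 = 1
s2 (pos 2,3,6,7,10,11,14,15): 1⊕0⊕0⊕1⊕0⊕1⊕0⊕1 = 0
s4 (pos 4,5,6,7,12,13,14,15): 1⊕0⊕0⊕1⊕1⊕0⊕0⊕1 = 0
s8 (pos 8,9,10,11,12,13,14,15): 1⊕0⊕0⊕1⊕1⊕0⊕0⊕1 = 0
Syndrome s8…s1 = 0001 → error at position 1.
Flip position 1: 010100110011001 → 110100110011001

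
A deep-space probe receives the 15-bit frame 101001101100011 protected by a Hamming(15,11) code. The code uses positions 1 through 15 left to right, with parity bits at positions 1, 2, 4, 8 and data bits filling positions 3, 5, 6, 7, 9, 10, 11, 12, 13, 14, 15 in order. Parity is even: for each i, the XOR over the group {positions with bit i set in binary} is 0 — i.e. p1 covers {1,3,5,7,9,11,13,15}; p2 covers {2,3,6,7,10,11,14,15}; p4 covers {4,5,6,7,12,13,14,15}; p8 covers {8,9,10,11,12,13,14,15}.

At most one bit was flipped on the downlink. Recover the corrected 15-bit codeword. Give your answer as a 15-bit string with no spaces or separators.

s1 (pos 1,3,5,7,9,11,13,15): 1⊕1⊕0⊕1⊕1⊕0⊕0⊕1 = 1
s2 (pos 2,3,6,7,10,11,14,15): 0⊕1⊕1⊕1⊕1⊕0⊕1⊕1 = 0
s4 (pos 4,5,6,7,12,13,14,15): 0⊕0⊕1⊕1⊕0⊕0⊕1⊕1 = 0
s8 (pos 8,9,10,11,12,13,14,15): 0⊕1⊕1⊕0⊕0⊕0⊕1⊕1 = 0
Syndrome s8…s1 = 0001 → error at position 1.
Flip position 1: 101001101100011 → 001001101100011

001001101100011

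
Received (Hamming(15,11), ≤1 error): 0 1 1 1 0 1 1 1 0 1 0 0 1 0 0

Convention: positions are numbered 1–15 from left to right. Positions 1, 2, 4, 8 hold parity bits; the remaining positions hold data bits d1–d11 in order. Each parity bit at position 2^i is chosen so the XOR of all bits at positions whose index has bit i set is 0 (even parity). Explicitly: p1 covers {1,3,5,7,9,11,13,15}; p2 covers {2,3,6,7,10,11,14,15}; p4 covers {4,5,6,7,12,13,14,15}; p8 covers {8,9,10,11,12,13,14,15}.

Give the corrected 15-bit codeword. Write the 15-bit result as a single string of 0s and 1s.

s1 (pos 1,3,5,7,9,11,13,15): 0⊕1⊕0⊕1⊕0⊕0⊕1⊕0 = 1
s2 (pos 2,3,6,7,10,11,14,15): 1⊕1⊕1⊕1⊕1⊕0⊕0⊕0 = 1
s4 (pos 4,5,6,7,12,13,14,15): 1⊕0⊕1⊕1⊕0⊕1⊕0⊕0 = 0
s8 (pos 8,9,10,11,12,13,14,15): 1⊕0⊕1⊕0⊕0⊕1⊕0⊕0 = 1
Syndrome s8…s1 = 1011 → error at position 11.
Flip position 11: 011101110100100 → 011101110110100

011101110110100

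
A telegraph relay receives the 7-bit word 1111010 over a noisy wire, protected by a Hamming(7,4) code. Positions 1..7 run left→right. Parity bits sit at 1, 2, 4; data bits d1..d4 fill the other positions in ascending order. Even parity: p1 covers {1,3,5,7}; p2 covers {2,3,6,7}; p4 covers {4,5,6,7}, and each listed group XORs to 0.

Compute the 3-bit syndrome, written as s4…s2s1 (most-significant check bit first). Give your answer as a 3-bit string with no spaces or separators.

010

s1 (pos 1,3,5,7): 1⊕1⊕0⊕0 = 0
s2 (pos 2,3,6,7): 1⊕1⊕1⊕0 = 1
s4 (pos 4,5,6,7): 1⊕0⊕1⊕0 = 0
Syndrome s4…s1 = 010 → error at position 2.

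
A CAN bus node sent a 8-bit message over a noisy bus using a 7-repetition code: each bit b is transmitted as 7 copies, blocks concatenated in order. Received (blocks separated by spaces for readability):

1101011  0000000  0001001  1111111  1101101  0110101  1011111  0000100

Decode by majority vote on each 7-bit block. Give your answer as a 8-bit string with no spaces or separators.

Block 1 (1101011): 5 ones → 1
Block 2 (0000000): 0 ones → 0
Block 3 (0001001): 2 ones → 0
Block 4 (1111111): 7 ones → 1
Block 5 (1101101): 5 ones → 1
Block 6 (0110101): 4 ones → 1
Block 7 (1011111): 6 ones → 1
Block 8 (0000100): 1 one → 0

10011110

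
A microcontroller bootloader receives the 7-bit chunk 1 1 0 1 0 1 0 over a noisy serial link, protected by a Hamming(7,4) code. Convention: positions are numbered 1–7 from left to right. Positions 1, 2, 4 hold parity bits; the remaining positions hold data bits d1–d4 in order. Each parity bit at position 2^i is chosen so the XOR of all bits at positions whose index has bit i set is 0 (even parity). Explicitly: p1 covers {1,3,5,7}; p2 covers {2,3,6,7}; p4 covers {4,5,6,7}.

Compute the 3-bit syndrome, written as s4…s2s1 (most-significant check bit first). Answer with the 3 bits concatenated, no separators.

001

s1 (pos 1,3,5,7): 1⊕0⊕0⊕0 = 1
s2 (pos 2,3,6,7): 1⊕0⊕1⊕0 = 0
s4 (pos 4,5,6,7): 1⊕0⊕1⊕0 = 0
Syndrome s4…s1 = 001 → error at position 1.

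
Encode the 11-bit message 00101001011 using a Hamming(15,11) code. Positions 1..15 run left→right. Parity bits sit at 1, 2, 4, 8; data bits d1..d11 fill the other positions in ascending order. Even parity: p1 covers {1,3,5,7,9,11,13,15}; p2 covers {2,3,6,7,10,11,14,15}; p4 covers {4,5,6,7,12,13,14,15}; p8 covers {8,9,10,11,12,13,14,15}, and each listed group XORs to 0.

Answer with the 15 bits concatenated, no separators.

Place data at non-parity positions: p1 p2 0 p4 0 1 0 p8 1 0 0 1 0 1 1
p1 (pos 1,3,5,7,9,11,13,15): XOR of data positions = 0⊕0⊕0⊕1⊕0⊕0⊕1 = 0
p2 (pos 2,3,6,7,10,11,14,15): XOR of data positions = 0⊕1⊕0⊕0⊕0⊕1⊕1 = 1
p4 (pos 4,5,6,7,12,13,14,15): XOR of data positions = 0⊕1⊕0⊕1⊕0⊕1⊕1 = 0
p8 (pos 8,9,10,11,12,13,14,15): XOR of data positions = 1⊕0⊕0⊕1⊕0⊕1⊕1 = 0
Codeword: 010001001001011

010001001001011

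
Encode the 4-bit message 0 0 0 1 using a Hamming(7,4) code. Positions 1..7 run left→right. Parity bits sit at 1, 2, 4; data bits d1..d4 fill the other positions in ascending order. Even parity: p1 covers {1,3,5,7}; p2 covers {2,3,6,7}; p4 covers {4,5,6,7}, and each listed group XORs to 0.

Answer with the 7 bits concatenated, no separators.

1101001

Place data at non-parity positions: p1 p2 0 p4 0 0 1
p1 (pos 1,3,5,7): XOR of data positions = 0⊕0⊕1 = 1
p2 (pos 2,3,6,7): XOR of data positions = 0⊕0⊕1 = 1
p4 (pos 4,5,6,7): XOR of data positions = 0⊕0⊕1 = 1
Codeword: 1101001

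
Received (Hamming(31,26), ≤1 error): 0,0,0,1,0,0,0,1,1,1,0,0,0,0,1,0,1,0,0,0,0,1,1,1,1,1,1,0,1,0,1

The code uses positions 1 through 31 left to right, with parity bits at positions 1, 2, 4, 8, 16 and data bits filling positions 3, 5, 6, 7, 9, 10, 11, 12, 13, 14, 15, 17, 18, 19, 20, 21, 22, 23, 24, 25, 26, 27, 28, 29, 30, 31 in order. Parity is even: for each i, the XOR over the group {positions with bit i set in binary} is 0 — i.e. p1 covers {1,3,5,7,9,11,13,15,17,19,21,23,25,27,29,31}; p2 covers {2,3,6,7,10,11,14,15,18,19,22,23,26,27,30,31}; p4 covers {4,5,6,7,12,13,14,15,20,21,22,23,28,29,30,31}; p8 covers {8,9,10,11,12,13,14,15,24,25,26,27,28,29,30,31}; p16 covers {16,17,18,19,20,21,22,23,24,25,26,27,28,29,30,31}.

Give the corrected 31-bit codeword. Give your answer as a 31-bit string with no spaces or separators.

s1 (pos 1,3,5,7,9,11,13,15,17,19,21,23,25,27,29,31): 0⊕0⊕0⊕0⊕1⊕0⊕0⊕1⊕1⊕0⊕0⊕1⊕1⊕1⊕1⊕1 = 0
s2 (pos 2,3,6,7,10,11,14,15,18,19,22,23,26,27,30,31): 0⊕0⊕0⊕0⊕1⊕0⊕0⊕1⊕0⊕0⊕1⊕1⊕1⊕1⊕0⊕1 = 1
s4 (pos 4,5,6,7,12,13,14,15,20,21,22,23,28,29,30,31): 1⊕0⊕0⊕0⊕0⊕0⊕0⊕1⊕0⊕0⊕1⊕1⊕0⊕1⊕0⊕1 = 0
s8 (pos 8,9,10,11,12,13,14,15,24,25,26,27,28,29,30,31): 1⊕1⊕1⊕0⊕0⊕0⊕0⊕1⊕1⊕1⊕1⊕1⊕0⊕1⊕0⊕1 = 0
s16 (pos 16,17,18,19,20,21,22,23,24,25,26,27,28,29,30,31): 0⊕1⊕0⊕0⊕0⊕0⊕1⊕1⊕1⊕1⊕1⊕1⊕0⊕1⊕0⊕1 = 1
Syndrome s16…s1 = 10010 → error at position 18.
Flip position 18: 0001000111000010100001111110101 → 0001000111000010110001111110101

0001000111000010110001111110101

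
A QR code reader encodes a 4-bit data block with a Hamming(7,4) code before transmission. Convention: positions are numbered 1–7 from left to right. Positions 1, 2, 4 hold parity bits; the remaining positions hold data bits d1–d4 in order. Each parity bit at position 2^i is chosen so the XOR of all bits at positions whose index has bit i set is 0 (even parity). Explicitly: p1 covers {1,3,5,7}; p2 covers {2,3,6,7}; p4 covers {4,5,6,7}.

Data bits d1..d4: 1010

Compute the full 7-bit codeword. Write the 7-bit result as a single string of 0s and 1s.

Place data at non-parity positions: p1 p2 1 p4 0 1 0
p1 (pos 1,3,5,7): XOR of data positions = 1⊕0⊕0 = 1
p2 (pos 2,3,6,7): XOR of data positions = 1⊕1⊕0 = 0
p4 (pos 4,5,6,7): XOR of data positions = 0⊕1⊕0 = 1
Codeword: 1011010

1011010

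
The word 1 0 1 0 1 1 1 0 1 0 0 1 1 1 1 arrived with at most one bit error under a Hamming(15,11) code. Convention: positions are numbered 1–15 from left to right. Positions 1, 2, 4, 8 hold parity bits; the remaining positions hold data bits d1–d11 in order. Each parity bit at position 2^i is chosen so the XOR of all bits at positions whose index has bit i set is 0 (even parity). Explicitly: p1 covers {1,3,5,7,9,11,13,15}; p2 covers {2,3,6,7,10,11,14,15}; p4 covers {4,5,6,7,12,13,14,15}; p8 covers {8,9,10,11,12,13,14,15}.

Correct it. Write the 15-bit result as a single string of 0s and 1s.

s1 (pos 1,3,5,7,9,11,13,15): 1⊕1⊕1⊕1⊕1⊕0⊕1⊕1 = 1
s2 (pos 2,3,6,7,10,11,14,15): 0⊕1⊕1⊕1⊕0⊕0⊕1⊕1 = 1
s4 (pos 4,5,6,7,12,13,14,15): 0⊕1⊕1⊕1⊕1⊕1⊕1⊕1 = 1
s8 (pos 8,9,10,11,12,13,14,15): 0⊕1⊕0⊕0⊕1⊕1⊕1⊕1 = 1
Syndrome s8…s1 = 1111 → error at position 15.
Flip position 15: 101011101001111 → 101011101001110

101011101001110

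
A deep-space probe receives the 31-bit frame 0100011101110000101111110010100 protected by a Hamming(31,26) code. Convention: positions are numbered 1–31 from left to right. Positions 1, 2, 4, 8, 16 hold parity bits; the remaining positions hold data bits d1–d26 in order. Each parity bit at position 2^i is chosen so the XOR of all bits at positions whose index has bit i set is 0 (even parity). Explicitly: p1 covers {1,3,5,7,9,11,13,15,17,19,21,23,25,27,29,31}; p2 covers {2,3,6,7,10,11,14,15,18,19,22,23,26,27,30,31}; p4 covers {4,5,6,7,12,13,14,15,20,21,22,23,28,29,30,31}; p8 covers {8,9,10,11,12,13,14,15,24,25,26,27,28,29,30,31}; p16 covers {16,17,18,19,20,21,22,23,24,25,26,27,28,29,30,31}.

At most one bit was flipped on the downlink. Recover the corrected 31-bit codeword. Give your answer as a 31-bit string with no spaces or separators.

s1 (pos 1,3,5,7,9,11,13,15,17,19,21,23,25,27,29,31): 0⊕0⊕0⊕1⊕0⊕1⊕0⊕0⊕1⊕1⊕1⊕1⊕0⊕1⊕1⊕0 = 0
s2 (pos 2,3,6,7,10,11,14,15,18,19,22,23,26,27,30,31): 1⊕0⊕1⊕1⊕1⊕1⊕0⊕0⊕0⊕1⊕1⊕1⊕0⊕1⊕0⊕0 = 1
s4 (pos 4,5,6,7,12,13,14,15,20,21,22,23,28,29,30,31): 0⊕0⊕1⊕1⊕1⊕0⊕0⊕0⊕1⊕1⊕1⊕1⊕0⊕1⊕0⊕0 = 0
s8 (pos 8,9,10,11,12,13,14,15,24,25,26,27,28,29,30,31): 1⊕0⊕1⊕1⊕1⊕0⊕0⊕0⊕1⊕0⊕0⊕1⊕0⊕1⊕0⊕0 = 1
s16 (pos 16,17,18,19,20,21,22,23,24,25,26,27,28,29,30,31): 0⊕1⊕0⊕1⊕1⊕1⊕1⊕1⊕1⊕0⊕0⊕1⊕0⊕1⊕0⊕0 = 1
Syndrome s16…s1 = 11010 → error at position 26.
Flip position 26: 0100011101110000101111110010100 → 0100011101110000101111110110100

0100011101110000101111110110100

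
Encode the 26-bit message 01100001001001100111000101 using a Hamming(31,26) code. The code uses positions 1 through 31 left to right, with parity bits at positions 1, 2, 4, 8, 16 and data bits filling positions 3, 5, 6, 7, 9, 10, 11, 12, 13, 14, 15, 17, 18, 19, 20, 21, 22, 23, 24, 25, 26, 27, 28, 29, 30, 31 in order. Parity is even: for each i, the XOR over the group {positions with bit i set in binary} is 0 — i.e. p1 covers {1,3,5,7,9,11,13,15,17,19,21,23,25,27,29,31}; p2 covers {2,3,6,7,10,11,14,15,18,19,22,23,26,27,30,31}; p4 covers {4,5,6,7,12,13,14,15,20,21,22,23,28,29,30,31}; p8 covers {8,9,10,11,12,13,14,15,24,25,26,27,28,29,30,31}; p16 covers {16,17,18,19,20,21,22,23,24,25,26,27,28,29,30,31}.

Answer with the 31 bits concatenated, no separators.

Place data at non-parity positions: p1 p2 0 p4 1 1 0 p8 0 0 0 1 0 0 1 p16 0 0 1 1 0 0 1 1 1 0 0 0 1 0 1
p1 (pos 1,3,5,7,9,11,13,15,17,19,21,23,25,27,29,31): XOR of data positions = 0⊕1⊕0⊕0⊕0⊕0⊕1⊕0⊕1⊕0⊕1⊕1⊕0⊕1⊕1 = 1
p2 (pos 2,3,6,7,10,11,14,15,18,19,22,23,26,27,30,31): XOR of data positions = 0⊕1⊕0⊕0⊕0⊕0⊕1⊕0⊕1⊕0⊕1⊕0⊕0⊕0⊕1 = 1
p4 (pos 4,5,6,7,12,13,14,15,20,21,22,23,28,29,30,31): XOR of data positions = 1⊕1⊕0⊕1⊕0⊕0⊕1⊕1⊕0⊕0⊕1⊕0⊕1⊕0⊕1 = 0
p8 (pos 8,9,10,11,12,13,14,15,24,25,26,27,28,29,30,31): XOR of data positions = 0⊕0⊕0⊕1⊕0⊕0⊕1⊕1⊕1⊕0⊕0⊕0⊕1⊕0⊕1 = 0
p16 (pos 16,17,18,19,20,21,22,23,24,25,26,27,28,29,30,31): XOR of data positions = 0⊕0⊕1⊕1⊕0⊕0⊕1⊕1⊕1⊕0⊕0⊕0⊕1⊕0⊕1 = 1
Codeword: 1100110000010011001100111000101

1100110000010011001100111000101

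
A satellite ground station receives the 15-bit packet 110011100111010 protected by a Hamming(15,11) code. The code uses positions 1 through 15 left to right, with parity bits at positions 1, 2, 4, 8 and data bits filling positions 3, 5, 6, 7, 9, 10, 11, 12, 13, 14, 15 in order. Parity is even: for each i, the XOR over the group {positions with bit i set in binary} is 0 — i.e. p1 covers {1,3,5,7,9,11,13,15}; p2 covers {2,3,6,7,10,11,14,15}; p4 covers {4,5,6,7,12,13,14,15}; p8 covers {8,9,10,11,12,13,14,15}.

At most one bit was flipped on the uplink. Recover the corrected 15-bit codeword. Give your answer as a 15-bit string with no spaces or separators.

110111100111010

s1 (pos 1,3,5,7,9,11,13,15): 1⊕0⊕1⊕1⊕0⊕1⊕0⊕0 = 0
s2 (pos 2,3,6,7,10,11,14,15): 1⊕0⊕1⊕1⊕1⊕1⊕1⊕0 = 0
s4 (pos 4,5,6,7,12,13,14,15): 0⊕1⊕1⊕1⊕1⊕0⊕1⊕0 = 1
s8 (pos 8,9,10,11,12,13,14,15): 0⊕0⊕1⊕1⊕1⊕0⊕1⊕0 = 0
Syndrome s8…s1 = 0100 → error at position 4.
Flip position 4: 110011100111010 → 110111100111010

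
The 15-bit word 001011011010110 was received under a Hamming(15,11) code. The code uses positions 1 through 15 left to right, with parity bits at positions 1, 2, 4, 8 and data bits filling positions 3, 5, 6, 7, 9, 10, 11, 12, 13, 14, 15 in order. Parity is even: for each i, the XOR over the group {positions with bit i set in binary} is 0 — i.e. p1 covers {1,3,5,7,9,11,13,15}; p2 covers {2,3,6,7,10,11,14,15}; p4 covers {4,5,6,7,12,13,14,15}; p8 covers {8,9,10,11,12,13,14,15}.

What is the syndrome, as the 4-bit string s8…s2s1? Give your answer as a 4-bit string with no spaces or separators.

s1 (pos 1,3,5,7,9,11,13,15): 0⊕1⊕1⊕0⊕1⊕1⊕1⊕0 = 1
s2 (pos 2,3,6,7,10,11,14,15): 0⊕1⊕1⊕0⊕0⊕1⊕1⊕0 = 0
s4 (pos 4,5,6,7,12,13,14,15): 0⊕1⊕1⊕0⊕0⊕1⊕1⊕0 = 0
s8 (pos 8,9,10,11,12,13,14,15): 1⊕1⊕0⊕1⊕0⊕1⊕1⊕0 = 1
Syndrome s8…s1 = 1001 → error at position 9.

1001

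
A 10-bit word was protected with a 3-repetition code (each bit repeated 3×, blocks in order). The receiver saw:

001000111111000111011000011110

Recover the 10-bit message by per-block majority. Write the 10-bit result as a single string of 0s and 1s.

0011011011

Block 1 (001): 1 one → 0
Block 2 (000): 0 ones → 0
Block 3 (111): 3 ones → 1
Block 4 (111): 3 ones → 1
Block 5 (000): 0 ones → 0
Block 6 (111): 3 ones → 1
Block 7 (011): 2 ones → 1
Block 8 (000): 0 ones → 0
Block 9 (011): 2 ones → 1
Block 10 (110): 2 ones → 1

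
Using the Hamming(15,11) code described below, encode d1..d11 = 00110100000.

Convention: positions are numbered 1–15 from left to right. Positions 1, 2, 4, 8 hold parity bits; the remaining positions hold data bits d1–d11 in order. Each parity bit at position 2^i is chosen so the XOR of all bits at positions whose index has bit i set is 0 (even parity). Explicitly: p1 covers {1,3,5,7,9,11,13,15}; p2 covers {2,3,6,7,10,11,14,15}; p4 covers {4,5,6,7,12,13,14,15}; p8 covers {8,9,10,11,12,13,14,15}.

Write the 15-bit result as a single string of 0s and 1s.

110001110100000

Place data at non-parity positions: p1 p2 0 p4 0 1 1 p8 0 1 0 0 0 0 0
p1 (pos 1,3,5,7,9,11,13,15): XOR of data positions = 0⊕0⊕1⊕0⊕0⊕0⊕0 = 1
p2 (pos 2,3,6,7,10,11,14,15): XOR of data positions = 0⊕1⊕1⊕1⊕0⊕0⊕0 = 1
p4 (pos 4,5,6,7,12,13,14,15): XOR of data positions = 0⊕1⊕1⊕0⊕0⊕0⊕0 = 0
p8 (pos 8,9,10,11,12,13,14,15): XOR of data positions = 0⊕1⊕0⊕0⊕0⊕0⊕0 = 1
Codeword: 110001110100000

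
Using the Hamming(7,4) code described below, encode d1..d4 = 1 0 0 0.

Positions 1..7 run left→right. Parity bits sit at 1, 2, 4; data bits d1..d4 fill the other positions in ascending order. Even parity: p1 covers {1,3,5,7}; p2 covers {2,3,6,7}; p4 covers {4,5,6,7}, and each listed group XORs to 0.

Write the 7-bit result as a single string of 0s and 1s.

1110000

Place data at non-parity positions: p1 p2 1 p4 0 0 0
p1 (pos 1,3,5,7): XOR of data positions = 1⊕0⊕0 = 1
p2 (pos 2,3,6,7): XOR of data positions = 1⊕0⊕0 = 1
p4 (pos 4,5,6,7): XOR of data positions = 0⊕0⊕0 = 0
Codeword: 1110000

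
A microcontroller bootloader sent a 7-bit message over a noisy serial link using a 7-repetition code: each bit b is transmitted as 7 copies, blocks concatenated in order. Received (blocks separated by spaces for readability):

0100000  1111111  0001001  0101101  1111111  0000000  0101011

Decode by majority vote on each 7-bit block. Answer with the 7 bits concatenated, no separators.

0101101

Block 1 (0100000): 1 one → 0
Block 2 (1111111): 7 ones → 1
Block 3 (0001001): 2 ones → 0
Block 4 (0101101): 4 ones → 1
Block 5 (1111111): 7 ones → 1
Block 6 (0000000): 0 ones → 0
Block 7 (0101011): 4 ones → 1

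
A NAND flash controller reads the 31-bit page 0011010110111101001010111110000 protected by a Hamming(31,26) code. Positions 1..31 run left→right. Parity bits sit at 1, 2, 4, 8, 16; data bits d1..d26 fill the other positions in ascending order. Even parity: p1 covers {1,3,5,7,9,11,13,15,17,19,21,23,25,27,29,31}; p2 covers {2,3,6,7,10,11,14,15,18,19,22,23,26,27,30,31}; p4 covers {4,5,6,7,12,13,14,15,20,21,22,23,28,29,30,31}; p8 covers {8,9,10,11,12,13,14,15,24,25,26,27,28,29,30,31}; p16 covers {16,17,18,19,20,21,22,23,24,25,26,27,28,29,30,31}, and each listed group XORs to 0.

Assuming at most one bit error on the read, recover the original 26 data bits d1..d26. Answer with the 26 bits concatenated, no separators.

11101011110001010111110000

s1 (pos 1,3,5,7,9,11,13,15,17,19,21,23,25,27,29,31): 0⊕1⊕0⊕0⊕1⊕1⊕1⊕0⊕0⊕1⊕1⊕1⊕1⊕1⊕0⊕0 = 1
s2 (pos 2,3,6,7,10,11,14,15,18,19,22,23,26,27,30,31): 0⊕1⊕1⊕0⊕0⊕1⊕1⊕0⊕0⊕1⊕0⊕1⊕1⊕1⊕0⊕0 = 0
s4 (pos 4,5,6,7,12,13,14,15,20,21,22,23,28,29,30,31): 1⊕0⊕1⊕0⊕1⊕1⊕1⊕0⊕0⊕1⊕0⊕1⊕0⊕0⊕0⊕0 = 1
s8 (pos 8,9,10,11,12,13,14,15,24,25,26,27,28,29,30,31): 1⊕1⊕0⊕1⊕1⊕1⊕1⊕0⊕1⊕1⊕1⊕1⊕0⊕0⊕0⊕0 = 0
s16 (pos 16,17,18,19,20,21,22,23,24,25,26,27,28,29,30,31): 1⊕0⊕0⊕1⊕0⊕1⊕0⊕1⊕1⊕1⊕1⊕1⊕0⊕0⊕0⊕0 = 0
Syndrome s16…s1 = 00101 → error at position 5.
Flip position 5: 0011010110111101001010111110000 → 0011110110111101001010111110000
Read data bits from positions 3,5,6,7,9,10,11,12,13,14,15,17,18,19,20,21,22,23,24,25,26,27,28,29,30,31: 11101011110001010111110000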